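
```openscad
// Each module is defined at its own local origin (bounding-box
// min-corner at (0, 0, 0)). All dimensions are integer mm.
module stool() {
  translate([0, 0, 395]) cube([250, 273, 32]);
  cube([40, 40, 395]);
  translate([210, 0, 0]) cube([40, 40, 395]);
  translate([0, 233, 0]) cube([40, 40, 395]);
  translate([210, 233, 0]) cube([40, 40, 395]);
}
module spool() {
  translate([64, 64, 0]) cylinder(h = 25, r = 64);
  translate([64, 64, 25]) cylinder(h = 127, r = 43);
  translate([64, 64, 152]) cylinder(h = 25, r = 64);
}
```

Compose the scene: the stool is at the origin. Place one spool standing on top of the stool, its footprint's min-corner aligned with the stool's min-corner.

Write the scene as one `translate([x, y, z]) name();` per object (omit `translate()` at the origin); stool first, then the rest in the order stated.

stool();
translate([0, 0, 427]) spool();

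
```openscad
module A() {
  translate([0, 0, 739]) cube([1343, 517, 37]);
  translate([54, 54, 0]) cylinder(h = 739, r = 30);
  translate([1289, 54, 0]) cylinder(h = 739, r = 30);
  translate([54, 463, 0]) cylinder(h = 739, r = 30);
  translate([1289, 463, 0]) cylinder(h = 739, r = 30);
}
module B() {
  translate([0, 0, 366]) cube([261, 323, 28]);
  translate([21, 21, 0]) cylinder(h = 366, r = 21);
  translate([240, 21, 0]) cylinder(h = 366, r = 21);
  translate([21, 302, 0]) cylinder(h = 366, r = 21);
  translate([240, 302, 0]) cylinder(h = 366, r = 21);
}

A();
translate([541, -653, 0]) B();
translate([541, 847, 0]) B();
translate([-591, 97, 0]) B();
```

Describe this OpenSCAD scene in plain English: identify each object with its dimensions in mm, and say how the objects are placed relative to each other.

A is a table with a 1343×517 mm rectangular top, 37 mm thick, top surface at z = 776 mm, supported by four round legs of 60 mm diameter, each leg's bounding box inset 24 mm from the nearest pair of top edges, running from the floor.

B is a four-legged stool. The seat is 261×323 mm, 28 mm thick, top at z = 394 mm. It stands on four round legs, each 42 mm in diameter, from z = 0 to the seat underside, each leg's axis is inset half a diameter from the nearest pair of seat edges (so the leg's bounding box is flush with the corner).

Three stools sit around the table at the −y, +y, −x sides.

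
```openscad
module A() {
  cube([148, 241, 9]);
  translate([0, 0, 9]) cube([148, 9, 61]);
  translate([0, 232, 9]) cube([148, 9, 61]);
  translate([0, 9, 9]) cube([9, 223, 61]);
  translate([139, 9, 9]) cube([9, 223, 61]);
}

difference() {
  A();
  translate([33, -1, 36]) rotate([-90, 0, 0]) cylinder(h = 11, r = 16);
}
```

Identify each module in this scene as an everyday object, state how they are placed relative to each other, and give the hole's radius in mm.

The subtracted cylinder has r = 16 mm.

A is an open box. The open box has a circular hole through its front wall. The hole's radius is 16 mm.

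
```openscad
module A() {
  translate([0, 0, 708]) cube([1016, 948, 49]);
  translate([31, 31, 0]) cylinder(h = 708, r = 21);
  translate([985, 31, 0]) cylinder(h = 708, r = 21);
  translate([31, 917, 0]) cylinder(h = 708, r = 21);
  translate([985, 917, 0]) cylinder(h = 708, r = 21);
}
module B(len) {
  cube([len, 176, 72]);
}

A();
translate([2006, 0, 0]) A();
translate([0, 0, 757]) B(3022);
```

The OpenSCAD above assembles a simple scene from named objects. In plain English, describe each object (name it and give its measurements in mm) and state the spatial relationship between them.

A is a table: top 1016 mm (x) × 948 mm (y), 49 mm thick, upper face at z = 757 mm, on four round legs of 42 mm diameter, each leg's bounding box inset 10 mm from the nearest pair of top edges, running from z = 0 to the bottom of the top.

B is a rectangular beam 3022 mm long (x), 176 mm deep (y), 72 mm thick (z).

The beam spans the tops of two tables placed 990 mm apart, resting at z = 757 mm.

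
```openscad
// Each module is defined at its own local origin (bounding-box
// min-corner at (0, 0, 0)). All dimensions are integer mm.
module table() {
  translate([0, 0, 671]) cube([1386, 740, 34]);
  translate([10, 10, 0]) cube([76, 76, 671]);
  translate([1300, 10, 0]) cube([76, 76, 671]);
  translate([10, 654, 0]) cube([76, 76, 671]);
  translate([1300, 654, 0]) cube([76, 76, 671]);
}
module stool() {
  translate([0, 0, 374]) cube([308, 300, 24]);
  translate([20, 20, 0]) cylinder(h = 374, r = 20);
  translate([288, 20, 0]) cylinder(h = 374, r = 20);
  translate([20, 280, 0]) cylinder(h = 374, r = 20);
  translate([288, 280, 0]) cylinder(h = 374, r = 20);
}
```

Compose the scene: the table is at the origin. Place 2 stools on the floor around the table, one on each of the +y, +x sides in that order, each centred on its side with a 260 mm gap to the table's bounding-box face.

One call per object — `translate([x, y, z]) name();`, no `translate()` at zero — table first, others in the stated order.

table();
translate([539, 1000, 0]) stool();
translate([1646, 220, 0]) stool();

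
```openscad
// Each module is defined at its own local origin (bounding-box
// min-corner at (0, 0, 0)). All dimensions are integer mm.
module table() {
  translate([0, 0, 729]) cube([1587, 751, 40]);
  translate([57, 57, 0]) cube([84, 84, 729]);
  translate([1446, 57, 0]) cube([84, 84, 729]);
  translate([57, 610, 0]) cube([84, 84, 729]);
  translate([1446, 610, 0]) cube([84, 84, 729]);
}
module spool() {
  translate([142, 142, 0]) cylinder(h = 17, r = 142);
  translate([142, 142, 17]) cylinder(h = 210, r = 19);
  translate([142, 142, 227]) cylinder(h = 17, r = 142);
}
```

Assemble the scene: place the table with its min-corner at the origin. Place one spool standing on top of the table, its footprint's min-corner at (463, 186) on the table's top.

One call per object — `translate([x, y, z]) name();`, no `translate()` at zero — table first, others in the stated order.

table();
translate([463, 186, 769]) spool();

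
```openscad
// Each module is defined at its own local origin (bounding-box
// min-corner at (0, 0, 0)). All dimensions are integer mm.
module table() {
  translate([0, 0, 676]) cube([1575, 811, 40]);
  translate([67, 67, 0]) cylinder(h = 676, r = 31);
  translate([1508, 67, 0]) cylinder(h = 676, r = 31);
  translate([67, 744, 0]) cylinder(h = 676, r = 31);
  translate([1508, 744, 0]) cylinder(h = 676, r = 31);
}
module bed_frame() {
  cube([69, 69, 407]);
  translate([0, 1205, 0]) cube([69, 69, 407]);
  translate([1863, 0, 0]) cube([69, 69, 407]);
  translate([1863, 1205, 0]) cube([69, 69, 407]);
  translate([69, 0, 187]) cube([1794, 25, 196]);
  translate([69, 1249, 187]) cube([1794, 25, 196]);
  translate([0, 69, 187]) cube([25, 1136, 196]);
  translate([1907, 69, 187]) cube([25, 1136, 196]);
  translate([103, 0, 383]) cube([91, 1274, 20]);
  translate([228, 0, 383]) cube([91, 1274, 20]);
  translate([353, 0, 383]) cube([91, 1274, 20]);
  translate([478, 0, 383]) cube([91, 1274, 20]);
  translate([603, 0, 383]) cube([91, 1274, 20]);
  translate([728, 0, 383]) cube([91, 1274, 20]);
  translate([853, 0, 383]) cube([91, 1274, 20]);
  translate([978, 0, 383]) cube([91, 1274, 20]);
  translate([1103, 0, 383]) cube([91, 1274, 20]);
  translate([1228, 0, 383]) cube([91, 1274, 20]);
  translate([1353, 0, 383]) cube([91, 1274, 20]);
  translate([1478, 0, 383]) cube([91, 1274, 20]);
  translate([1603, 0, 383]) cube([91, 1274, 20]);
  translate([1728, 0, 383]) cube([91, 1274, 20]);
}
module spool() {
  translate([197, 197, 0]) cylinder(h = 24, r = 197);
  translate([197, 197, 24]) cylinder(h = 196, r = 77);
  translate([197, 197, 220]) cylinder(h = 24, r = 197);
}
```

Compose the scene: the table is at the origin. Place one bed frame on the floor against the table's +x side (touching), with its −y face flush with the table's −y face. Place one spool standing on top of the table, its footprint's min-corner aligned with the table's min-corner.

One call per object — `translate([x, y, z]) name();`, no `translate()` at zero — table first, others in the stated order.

table();
translate([1575, 0, 0]) bed_frame();
translate([0, 0, 716]) spool();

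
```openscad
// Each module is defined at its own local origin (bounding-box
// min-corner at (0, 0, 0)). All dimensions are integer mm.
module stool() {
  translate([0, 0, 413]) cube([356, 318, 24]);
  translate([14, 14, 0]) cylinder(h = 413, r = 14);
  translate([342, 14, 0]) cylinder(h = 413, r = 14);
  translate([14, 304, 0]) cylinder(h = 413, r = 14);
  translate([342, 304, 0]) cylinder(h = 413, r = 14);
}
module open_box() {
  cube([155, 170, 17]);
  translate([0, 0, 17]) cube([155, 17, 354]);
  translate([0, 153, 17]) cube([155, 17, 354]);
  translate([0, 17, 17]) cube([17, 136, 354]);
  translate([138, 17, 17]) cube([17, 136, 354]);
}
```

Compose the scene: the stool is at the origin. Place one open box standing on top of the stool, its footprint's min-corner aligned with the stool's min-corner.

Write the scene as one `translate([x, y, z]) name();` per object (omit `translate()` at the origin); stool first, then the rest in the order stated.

stool();
translate([0, 0, 437]) open_box();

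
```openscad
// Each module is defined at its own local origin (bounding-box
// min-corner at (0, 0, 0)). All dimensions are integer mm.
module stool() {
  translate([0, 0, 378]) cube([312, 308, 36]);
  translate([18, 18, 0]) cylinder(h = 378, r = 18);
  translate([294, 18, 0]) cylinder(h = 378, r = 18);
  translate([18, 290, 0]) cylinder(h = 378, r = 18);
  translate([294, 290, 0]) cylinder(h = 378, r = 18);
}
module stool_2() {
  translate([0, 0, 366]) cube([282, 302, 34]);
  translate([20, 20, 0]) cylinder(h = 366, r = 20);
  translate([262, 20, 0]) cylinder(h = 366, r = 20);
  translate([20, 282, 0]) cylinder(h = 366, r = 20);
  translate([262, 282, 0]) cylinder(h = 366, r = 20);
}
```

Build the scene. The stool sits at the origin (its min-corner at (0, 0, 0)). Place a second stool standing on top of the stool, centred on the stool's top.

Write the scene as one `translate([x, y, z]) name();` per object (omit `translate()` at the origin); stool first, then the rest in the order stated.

stool();
translate([15, 3, 414]) stool_2();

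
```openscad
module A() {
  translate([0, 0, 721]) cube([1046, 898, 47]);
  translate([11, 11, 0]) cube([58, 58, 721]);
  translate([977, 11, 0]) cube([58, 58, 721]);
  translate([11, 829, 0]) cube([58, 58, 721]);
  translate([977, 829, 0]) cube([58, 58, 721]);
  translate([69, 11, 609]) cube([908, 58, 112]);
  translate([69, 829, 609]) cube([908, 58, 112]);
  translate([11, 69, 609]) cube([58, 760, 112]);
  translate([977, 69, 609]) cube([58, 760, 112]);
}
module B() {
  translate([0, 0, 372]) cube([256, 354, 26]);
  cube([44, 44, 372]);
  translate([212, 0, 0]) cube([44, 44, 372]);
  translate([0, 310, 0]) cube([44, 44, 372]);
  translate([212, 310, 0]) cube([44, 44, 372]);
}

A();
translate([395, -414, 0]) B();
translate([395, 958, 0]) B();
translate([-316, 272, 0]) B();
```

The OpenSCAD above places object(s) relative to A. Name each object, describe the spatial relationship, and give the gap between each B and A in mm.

A is a table. B is a stool. Three stools sit around the table at the −y, +y, −x sides. The gap between each stool and the table is 60 mm.

Each stool's nearest face is 60 mm from the table's bounding box.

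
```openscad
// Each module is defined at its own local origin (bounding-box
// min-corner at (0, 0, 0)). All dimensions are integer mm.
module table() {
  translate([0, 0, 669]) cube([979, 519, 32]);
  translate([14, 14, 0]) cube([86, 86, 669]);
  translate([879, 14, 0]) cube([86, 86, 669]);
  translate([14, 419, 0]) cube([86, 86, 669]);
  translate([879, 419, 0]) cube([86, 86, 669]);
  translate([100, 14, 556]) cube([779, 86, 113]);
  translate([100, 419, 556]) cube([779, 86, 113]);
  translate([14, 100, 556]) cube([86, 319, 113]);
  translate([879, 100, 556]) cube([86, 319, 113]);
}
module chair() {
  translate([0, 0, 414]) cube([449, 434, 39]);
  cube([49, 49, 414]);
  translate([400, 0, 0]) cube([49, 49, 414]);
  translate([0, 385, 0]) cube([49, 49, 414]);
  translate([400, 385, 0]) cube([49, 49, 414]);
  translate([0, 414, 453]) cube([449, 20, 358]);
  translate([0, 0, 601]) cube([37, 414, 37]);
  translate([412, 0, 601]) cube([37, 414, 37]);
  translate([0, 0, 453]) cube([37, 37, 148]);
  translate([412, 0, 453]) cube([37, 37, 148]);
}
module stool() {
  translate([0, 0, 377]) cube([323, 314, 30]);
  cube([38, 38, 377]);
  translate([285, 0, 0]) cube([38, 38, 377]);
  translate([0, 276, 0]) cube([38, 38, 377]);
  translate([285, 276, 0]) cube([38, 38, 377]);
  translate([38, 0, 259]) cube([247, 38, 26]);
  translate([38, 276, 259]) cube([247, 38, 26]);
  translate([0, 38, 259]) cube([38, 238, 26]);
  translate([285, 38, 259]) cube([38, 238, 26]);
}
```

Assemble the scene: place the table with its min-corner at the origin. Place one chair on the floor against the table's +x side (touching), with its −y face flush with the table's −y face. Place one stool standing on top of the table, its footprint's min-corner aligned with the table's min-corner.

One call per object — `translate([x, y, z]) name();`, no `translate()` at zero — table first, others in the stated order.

table();
translate([979, 0, 0]) chair();
translate([0, 0, 701]) stool();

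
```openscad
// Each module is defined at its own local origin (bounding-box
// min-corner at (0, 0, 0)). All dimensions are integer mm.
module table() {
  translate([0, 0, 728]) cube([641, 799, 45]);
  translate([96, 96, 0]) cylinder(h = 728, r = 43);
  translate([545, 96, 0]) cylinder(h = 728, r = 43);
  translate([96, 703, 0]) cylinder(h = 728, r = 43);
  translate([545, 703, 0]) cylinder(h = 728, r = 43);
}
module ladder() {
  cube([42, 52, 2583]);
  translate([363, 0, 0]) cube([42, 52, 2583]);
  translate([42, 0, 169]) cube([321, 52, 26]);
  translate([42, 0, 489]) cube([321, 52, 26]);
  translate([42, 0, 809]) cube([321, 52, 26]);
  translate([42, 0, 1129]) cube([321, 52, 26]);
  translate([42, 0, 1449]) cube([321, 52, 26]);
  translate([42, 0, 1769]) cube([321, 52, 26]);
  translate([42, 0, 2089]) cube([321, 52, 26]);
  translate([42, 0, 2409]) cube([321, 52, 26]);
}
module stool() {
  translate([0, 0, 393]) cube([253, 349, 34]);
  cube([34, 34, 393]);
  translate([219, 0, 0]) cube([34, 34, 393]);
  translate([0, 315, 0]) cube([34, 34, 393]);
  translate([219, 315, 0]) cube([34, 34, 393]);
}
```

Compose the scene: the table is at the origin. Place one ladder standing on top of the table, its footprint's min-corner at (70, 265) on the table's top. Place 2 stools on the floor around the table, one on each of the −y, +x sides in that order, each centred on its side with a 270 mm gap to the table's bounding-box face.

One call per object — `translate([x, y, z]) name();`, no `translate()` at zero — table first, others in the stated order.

table();
translate([70, 265, 773]) ladder();
translate([194, -619, 0]) stool();
translate([911, 225, 0]) stool();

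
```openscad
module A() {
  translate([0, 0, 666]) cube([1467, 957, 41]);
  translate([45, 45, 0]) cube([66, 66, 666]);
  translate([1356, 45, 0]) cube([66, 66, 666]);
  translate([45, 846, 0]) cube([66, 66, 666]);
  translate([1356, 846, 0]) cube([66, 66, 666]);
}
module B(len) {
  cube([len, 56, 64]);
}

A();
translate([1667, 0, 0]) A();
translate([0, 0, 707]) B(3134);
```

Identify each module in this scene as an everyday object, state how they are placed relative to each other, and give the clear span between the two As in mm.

Second table starts at x = 1667; first ends at x = 1467; clear span = 1667 − 1467 = 200 mm.

A is a table. B is a beam. A beam spans the tops of two tables. The clear span between the two tables is 200 mm.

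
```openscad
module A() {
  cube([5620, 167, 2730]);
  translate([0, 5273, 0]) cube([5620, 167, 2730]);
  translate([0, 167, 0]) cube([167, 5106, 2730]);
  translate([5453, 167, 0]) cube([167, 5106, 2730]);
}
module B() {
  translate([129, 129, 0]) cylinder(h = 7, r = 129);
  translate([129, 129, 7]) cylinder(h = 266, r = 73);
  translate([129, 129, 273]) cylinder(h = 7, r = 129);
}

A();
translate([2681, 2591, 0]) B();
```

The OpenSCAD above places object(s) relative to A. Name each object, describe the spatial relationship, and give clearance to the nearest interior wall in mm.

Clearances: x = 2514, y = 2424; minimum 2424 mm.

A is a house frame. B is a spool. The spool sits inside the house frame, centred. The clearance to the nearest interior wall is 2424 mm.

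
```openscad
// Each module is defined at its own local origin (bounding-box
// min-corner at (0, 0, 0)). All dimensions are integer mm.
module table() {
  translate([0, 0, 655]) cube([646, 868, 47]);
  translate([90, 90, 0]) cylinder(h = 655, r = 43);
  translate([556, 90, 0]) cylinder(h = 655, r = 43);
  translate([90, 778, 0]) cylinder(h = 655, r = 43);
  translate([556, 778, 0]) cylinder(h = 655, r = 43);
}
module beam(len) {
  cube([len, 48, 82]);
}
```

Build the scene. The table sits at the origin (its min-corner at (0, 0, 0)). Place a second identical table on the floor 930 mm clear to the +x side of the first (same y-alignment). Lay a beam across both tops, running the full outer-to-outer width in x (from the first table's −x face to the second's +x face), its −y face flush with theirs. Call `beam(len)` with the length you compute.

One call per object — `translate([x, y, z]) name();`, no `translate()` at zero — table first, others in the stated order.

table();
translate([1576, 0, 0]) table();
translate([0, 0, 702]) beam(2222);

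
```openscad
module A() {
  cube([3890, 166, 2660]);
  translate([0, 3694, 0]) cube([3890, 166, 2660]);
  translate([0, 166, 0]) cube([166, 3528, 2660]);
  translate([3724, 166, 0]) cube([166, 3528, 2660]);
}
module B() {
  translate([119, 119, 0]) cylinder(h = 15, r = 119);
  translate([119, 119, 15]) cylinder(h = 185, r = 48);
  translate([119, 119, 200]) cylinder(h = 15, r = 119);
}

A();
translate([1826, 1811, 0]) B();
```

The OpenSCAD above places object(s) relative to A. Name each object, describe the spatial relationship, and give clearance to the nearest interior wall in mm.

A is a house frame. B is a spool. The spool sits inside the house frame, centred. The clearance to the nearest interior wall is 1645 mm.

Clearances: x = 1660, y = 1645; minimum 1645 mm.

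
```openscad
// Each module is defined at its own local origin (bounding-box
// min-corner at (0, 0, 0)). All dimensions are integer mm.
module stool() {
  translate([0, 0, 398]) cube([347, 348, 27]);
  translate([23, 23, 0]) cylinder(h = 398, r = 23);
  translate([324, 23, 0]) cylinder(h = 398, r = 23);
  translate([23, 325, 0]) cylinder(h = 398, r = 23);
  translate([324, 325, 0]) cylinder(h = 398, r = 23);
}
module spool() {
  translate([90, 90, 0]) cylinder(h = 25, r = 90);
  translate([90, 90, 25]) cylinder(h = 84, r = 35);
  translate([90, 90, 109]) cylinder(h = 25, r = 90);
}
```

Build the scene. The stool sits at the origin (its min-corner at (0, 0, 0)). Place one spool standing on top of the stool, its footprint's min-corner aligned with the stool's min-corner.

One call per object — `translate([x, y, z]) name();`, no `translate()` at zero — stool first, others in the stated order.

stool();
translate([0, 0, 425]) spool();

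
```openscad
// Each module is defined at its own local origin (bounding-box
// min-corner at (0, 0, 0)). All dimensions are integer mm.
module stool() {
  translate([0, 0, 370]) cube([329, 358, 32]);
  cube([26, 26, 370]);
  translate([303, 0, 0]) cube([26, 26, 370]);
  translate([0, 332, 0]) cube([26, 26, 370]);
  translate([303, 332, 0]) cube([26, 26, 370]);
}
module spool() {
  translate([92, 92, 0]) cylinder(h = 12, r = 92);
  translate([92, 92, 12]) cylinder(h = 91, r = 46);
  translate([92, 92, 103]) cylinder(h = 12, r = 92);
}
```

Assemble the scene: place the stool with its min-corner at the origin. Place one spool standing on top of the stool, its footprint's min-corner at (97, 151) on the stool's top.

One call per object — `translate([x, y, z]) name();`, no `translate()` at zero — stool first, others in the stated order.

stool();
translate([97, 151, 402]) spool();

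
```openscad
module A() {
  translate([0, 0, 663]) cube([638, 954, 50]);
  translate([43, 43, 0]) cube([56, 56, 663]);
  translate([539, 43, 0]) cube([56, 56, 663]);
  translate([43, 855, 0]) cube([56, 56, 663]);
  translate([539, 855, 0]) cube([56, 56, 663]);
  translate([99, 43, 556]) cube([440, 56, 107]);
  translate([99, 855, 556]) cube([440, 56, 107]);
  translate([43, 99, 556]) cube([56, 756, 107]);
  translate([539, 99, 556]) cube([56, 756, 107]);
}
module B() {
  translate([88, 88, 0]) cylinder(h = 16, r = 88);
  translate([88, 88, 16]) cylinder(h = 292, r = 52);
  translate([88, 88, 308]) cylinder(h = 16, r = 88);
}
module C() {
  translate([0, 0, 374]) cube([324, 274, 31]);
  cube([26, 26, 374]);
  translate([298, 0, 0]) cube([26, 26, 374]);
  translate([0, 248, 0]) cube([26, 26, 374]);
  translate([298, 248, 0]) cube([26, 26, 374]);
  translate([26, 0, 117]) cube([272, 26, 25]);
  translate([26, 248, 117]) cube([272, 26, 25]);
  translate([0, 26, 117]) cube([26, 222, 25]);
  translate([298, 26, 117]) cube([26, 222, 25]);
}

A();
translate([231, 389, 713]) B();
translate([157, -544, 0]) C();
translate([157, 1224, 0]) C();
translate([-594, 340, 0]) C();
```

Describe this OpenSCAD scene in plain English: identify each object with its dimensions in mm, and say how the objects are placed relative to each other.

A is a rectangular dining table. The top is 638×954×50 mm with its upper surface at z = 713 mm. It stands on four 56×56 mm square legs, each inset 43 mm from the nearest pair of top edges, running from the floor to the underside of the top. Four apron rails, 56 mm thick and 107 mm tall, run between adjacent legs with their top edges flush with the underside of the top and their outer faces flush with the legs' outer faces.

B is a spool: two coaxial disc flanges of radius 88 mm and thickness 16 mm, joined by a core cylinder of radius 52 mm and height 292 mm. The lower flange rests on z = 0 and the three cylinders share a vertical axis.

C is a four-legged stool. The seat is a 324×274×31 mm slab whose top surface is at z = 405 mm; four square legs, each 26×26 mm in cross-section, run from the floor (z = 0) to the underside of the seat, each flush with a corner of the seat. Four stretchers, 26 mm wide and 25 mm tall, connect adjacent legs with their undersides at z = 117 mm, each running between the inner faces of the legs it joins and aligned with the legs' outer faces on the other axis.

The spool is on top of the table, centred. Three stools sit around the table at the −y, +y, −x sides.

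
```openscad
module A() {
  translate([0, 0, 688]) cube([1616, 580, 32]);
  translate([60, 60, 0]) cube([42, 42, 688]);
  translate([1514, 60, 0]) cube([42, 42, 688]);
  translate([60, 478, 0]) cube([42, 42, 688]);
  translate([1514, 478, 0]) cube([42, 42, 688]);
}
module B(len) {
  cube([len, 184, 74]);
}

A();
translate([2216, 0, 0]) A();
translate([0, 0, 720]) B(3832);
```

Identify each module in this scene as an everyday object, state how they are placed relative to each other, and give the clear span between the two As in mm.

Second table starts at x = 2216; first ends at x = 1616; clear span = 2216 − 1616 = 600 mm.

A is a table. B is a beam. A beam spans the tops of two tables. The clear span between the two tables is 600 mm.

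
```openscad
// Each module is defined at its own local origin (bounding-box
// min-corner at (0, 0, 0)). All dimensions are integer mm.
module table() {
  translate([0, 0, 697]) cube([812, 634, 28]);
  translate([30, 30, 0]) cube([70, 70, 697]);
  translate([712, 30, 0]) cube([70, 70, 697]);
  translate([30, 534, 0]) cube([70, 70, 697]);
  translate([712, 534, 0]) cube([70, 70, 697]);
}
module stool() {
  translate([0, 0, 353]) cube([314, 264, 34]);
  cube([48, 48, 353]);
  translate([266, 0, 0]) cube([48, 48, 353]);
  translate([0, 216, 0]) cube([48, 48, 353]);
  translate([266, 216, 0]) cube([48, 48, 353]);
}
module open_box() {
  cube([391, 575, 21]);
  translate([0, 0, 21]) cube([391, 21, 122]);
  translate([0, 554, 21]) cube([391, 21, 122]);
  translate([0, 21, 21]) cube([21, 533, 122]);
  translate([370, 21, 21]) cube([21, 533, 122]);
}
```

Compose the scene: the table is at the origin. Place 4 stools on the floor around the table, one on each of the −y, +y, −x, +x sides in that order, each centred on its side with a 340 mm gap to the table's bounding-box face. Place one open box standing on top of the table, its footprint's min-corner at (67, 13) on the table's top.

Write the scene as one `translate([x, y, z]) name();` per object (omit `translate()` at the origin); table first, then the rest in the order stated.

table();
translate([249, -604, 0]) stool();
translate([249, 974, 0]) stool();
translate([-654, 185, 0]) stool();
translate([1152, 185, 0]) stool();
translate([67, 13, 725]) open_box();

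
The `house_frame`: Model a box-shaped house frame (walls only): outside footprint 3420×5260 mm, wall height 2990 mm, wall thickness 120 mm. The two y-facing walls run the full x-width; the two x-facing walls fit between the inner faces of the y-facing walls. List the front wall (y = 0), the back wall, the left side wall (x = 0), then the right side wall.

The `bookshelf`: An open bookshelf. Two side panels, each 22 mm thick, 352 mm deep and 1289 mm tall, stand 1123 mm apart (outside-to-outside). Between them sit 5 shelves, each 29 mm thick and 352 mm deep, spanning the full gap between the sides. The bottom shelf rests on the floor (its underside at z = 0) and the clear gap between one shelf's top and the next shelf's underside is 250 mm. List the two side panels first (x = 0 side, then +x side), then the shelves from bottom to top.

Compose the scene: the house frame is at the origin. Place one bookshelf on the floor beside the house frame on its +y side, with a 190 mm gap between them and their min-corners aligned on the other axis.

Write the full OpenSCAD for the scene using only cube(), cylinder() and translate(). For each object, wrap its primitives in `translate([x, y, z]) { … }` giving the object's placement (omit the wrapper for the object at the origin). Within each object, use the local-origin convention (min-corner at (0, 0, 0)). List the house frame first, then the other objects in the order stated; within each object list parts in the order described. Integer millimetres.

cube([3420, 120, 2990]);
translate([0, 5140, 0]) cube([3420, 120, 2990]);
translate([0, 120, 0]) cube([120, 5020, 2990]);
translate([3300, 120, 0]) cube([120, 5020, 2990]);
translate([0, 5450, 0]) {
  cube([22, 352, 1289]);
  translate([1101, 0, 0]) cube([22, 352, 1289]);
  translate([22, 0, 0]) cube([1079, 352, 29]);
  translate([22, 0, 279]) cube([1079, 352, 29]);
  translate([22, 0, 558]) cube([1079, 352, 29]);
  translate([22, 0, 837]) cube([1079, 352, 29]);
  translate([22, 0, 1116]) cube([1079, 352, 29]);
}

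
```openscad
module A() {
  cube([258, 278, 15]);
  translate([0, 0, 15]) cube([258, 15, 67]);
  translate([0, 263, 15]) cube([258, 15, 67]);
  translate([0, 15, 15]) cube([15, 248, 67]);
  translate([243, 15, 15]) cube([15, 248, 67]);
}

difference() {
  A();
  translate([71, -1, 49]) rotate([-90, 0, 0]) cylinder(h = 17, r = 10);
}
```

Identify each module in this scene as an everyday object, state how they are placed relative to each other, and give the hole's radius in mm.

A is an open box. The open box has a circular hole through its front wall. The hole's radius is 10 mm.

The subtracted cylinder has r = 10 mm.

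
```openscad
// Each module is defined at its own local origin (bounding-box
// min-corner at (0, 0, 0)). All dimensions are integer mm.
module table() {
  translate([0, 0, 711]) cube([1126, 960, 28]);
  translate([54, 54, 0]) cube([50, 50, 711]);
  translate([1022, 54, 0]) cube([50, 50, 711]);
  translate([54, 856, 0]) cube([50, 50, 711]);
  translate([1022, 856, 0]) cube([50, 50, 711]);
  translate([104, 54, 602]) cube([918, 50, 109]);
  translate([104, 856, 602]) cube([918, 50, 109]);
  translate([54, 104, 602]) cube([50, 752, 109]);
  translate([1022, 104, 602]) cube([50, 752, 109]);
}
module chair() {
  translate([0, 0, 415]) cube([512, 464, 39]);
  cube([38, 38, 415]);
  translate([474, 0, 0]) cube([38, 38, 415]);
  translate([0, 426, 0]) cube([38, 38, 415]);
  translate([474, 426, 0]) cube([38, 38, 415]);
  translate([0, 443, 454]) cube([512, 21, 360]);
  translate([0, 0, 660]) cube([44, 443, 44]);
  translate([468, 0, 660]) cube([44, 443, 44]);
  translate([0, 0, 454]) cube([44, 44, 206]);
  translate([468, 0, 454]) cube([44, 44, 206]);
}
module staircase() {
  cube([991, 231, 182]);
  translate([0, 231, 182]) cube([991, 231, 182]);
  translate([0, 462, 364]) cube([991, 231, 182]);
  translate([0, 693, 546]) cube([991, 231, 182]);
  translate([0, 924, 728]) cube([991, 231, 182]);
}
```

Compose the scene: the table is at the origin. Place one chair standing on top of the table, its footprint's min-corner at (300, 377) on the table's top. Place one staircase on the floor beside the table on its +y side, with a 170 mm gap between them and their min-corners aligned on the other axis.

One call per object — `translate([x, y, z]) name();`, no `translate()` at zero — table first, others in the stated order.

table();
translate([300, 377, 739]) chair();
translate([0, 1130, 0]) staircase();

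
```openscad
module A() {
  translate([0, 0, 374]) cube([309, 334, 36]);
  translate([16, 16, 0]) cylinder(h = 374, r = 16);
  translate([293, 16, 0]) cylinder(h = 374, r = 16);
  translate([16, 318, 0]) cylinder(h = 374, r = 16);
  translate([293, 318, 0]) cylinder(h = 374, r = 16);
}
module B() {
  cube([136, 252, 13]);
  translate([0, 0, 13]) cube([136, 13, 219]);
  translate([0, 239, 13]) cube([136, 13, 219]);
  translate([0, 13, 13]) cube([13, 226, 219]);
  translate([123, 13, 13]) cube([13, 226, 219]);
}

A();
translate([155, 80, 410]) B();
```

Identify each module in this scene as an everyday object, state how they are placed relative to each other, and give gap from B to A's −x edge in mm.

A is a stool. B is an open box. The open box is on top of the stool. The gap from the open box to the stool's −x edge is 155 mm.

The open box's min-x is at 155; the stool's min-x is 0; gap = 155 mm.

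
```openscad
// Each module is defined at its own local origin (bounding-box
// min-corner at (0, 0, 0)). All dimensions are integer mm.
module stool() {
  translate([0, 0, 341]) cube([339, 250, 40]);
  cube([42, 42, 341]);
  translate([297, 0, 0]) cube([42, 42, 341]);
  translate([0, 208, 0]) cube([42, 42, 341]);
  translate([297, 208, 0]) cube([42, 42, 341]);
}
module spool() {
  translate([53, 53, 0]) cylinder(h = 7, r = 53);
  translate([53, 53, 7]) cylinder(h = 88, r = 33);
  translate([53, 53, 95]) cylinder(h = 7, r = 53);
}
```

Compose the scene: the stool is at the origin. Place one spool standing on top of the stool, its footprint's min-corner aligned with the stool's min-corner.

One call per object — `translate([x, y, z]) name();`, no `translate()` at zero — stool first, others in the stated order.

stool();
translate([0, 0, 381]) spool();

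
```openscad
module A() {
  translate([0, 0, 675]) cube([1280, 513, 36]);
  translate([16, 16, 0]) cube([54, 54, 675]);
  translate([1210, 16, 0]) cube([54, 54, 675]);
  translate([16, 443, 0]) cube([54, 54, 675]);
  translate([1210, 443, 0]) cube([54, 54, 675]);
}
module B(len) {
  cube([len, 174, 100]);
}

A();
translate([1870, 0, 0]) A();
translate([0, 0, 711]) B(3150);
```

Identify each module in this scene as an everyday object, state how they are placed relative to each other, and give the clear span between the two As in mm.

Second table starts at x = 1870; first ends at x = 1280; clear span = 1870 − 1280 = 590 mm.

A is a table. B is a beam. A beam spans the tops of two tables. The clear span between the two tables is 590 mm.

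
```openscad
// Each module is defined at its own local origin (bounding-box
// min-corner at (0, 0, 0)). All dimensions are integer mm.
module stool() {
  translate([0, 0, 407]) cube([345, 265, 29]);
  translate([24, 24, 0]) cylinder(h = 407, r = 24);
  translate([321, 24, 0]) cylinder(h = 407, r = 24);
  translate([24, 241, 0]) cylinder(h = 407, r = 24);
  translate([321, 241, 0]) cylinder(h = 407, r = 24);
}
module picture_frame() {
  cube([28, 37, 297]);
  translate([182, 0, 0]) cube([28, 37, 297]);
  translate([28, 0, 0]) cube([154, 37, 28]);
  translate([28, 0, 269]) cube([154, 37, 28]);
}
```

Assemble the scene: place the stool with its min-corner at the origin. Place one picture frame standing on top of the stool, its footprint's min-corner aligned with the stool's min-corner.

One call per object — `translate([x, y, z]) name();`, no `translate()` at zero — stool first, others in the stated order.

stool();
translate([0, 0, 436]) picture_frame();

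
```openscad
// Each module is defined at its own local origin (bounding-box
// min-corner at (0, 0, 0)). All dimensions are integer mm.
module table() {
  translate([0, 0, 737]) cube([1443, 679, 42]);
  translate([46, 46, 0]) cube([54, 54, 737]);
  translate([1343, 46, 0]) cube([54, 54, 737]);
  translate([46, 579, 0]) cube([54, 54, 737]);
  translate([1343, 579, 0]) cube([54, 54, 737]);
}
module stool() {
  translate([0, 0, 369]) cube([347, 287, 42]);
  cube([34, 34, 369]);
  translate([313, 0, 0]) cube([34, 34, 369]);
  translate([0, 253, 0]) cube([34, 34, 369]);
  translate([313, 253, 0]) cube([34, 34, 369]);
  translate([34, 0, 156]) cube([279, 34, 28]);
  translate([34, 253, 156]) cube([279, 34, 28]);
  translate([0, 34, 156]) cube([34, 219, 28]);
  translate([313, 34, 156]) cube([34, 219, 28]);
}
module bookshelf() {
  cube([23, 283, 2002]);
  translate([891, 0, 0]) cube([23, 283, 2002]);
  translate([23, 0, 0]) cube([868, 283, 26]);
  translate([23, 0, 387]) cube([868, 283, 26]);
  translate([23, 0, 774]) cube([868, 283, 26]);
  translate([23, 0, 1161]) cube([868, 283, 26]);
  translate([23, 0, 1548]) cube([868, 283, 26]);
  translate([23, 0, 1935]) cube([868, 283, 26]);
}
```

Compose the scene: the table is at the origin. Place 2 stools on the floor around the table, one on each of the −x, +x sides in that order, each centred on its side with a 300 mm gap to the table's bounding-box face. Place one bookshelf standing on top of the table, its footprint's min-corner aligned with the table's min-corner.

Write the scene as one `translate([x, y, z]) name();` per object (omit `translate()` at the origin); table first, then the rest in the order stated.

table();
translate([-647, 196, 0]) stool();
translate([1743, 196, 0]) stool();
translate([0, 0, 779]) bookshelf();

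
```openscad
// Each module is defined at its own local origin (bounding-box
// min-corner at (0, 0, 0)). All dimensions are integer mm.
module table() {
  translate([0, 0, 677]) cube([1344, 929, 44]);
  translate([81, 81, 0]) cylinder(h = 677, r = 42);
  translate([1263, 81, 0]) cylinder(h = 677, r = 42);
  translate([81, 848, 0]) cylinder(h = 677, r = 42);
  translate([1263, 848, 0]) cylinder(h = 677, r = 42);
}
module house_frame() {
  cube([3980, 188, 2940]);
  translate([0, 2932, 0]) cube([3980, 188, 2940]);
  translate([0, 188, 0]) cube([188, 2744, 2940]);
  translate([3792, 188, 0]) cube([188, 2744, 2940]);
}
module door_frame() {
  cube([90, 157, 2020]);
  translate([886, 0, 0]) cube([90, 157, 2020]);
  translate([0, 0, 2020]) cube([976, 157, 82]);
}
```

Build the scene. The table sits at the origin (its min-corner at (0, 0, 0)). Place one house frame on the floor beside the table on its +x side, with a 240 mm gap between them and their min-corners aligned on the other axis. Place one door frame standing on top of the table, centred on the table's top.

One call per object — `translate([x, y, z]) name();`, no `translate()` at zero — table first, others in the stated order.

table();
translate([1584, 0, 0]) house_frame();
translate([184, 386, 721]) door_frame();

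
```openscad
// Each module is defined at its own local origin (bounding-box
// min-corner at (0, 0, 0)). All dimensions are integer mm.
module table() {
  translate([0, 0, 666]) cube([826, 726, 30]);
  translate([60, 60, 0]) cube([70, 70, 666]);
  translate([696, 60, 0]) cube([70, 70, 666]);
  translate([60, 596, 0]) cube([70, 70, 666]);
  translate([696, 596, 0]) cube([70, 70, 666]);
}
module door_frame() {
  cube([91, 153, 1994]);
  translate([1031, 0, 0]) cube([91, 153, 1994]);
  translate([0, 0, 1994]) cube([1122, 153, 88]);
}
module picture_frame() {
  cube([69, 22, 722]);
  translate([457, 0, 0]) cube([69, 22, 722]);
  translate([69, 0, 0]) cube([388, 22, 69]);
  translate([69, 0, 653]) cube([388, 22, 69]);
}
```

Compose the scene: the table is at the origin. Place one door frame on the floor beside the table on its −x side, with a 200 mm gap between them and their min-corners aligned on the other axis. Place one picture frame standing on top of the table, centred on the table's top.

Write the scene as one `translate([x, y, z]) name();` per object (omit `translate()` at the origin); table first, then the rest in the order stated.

table();
translate([-1322, 0, 0]) door_frame();
translate([150, 352, 696]) picture_frame();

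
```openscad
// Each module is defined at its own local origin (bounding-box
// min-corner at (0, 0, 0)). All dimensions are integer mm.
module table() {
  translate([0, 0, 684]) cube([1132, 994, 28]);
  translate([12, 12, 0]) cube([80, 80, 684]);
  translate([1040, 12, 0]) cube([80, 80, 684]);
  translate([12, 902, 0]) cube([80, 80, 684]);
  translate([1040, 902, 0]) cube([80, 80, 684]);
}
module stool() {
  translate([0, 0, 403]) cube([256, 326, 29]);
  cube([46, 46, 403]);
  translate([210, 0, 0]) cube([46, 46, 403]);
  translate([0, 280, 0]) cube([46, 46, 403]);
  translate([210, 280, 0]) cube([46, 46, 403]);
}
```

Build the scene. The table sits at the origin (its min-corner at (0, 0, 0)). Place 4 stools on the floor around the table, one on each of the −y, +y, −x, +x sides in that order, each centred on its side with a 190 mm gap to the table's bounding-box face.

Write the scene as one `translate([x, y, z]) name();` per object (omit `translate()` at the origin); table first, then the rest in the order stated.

table();
translate([438, -516, 0]) stool();
translate([438, 1184, 0]) stool();
translate([-446, 334, 0]) stool();
translate([1322, 334, 0]) stool();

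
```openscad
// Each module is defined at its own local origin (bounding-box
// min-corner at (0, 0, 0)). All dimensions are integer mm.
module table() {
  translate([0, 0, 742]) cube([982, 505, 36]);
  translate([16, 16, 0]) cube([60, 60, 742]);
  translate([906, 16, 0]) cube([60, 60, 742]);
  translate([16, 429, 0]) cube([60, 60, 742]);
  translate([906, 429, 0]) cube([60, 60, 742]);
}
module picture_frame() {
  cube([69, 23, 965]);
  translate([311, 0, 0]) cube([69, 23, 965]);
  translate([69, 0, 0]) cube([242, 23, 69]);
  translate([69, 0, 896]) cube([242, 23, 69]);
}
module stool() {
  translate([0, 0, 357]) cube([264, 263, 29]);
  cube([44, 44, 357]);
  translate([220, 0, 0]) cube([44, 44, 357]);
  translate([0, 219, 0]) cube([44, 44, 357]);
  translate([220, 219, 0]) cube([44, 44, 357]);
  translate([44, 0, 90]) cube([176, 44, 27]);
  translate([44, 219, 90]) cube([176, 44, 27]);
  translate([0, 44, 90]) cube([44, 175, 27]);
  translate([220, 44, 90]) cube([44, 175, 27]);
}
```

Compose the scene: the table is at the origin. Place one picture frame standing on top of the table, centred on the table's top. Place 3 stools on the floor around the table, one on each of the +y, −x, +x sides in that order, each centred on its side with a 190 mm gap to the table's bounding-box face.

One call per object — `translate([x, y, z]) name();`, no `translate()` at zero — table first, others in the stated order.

table();
translate([301, 241, 778]) picture_frame();
translate([359, 695, 0]) stool();
translate([-454, 121, 0]) stool();
translate([1172, 121, 0]) stool();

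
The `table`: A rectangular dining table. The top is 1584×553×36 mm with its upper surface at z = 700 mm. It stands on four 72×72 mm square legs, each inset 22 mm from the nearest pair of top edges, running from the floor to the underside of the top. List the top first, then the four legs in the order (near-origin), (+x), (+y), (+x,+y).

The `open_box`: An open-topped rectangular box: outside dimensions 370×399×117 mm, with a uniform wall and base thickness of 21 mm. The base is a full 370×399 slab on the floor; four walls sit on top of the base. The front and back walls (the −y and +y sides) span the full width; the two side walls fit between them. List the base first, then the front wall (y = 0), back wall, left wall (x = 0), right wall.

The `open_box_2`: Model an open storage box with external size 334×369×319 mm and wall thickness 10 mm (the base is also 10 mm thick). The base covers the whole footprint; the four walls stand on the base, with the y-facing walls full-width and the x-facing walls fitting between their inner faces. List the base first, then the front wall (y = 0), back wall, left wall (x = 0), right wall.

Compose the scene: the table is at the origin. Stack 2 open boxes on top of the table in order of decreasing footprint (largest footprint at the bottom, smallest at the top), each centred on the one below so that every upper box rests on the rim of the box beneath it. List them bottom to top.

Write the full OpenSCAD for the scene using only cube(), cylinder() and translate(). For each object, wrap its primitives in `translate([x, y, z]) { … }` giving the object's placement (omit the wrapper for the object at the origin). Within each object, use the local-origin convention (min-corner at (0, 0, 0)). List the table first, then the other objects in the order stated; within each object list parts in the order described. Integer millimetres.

translate([0, 0, 664]) cube([1584, 553, 36]);
translate([22, 22, 0]) cube([72, 72, 664]);
translate([1490, 22, 0]) cube([72, 72, 664]);
translate([22, 459, 0]) cube([72, 72, 664]);
translate([1490, 459, 0]) cube([72, 72, 664]);
translate([607, 77, 700]) {
  cube([370, 399, 21]);
  translate([0, 0, 21]) cube([370, 21, 96]);
  translate([0, 378, 21]) cube([370, 21, 96]);
  translate([0, 21, 21]) cube([21, 357, 96]);
  translate([349, 21, 21]) cube([21, 357, 96]);
}
translate([625, 92, 817]) {
  cube([334, 369, 10]);
  translate([0, 0, 10]) cube([334, 10, 309]);
  translate([0, 359, 10]) cube([334, 10, 309]);
  translate([0, 10, 10]) cube([10, 349, 309]);
  translate([324, 10, 10]) cube([10, 349, 309]);
}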